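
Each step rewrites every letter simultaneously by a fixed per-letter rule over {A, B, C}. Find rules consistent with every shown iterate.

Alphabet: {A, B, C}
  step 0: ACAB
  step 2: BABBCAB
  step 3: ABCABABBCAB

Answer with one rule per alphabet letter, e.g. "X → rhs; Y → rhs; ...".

A->C, B->AB, C->B

  step 2 ⇒ step 3: BABBCAB ⇒ AB·C·AB·AB·B·C·AB
    A ↦ C
    B ↦ AB
    C ↦ B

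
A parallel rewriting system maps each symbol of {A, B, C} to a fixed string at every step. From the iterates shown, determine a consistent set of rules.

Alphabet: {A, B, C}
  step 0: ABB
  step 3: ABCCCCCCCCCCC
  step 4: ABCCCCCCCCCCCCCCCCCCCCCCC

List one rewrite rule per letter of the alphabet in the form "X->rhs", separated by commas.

A->AB, B->C, C->CC

  step 3 ⇒ step 4: ABCCCCCCCCCCC ⇒ AB·C·CC·CC·CC·CC·CC·CC·CC·CC·CC·CC·CC
    A ↦ AB
    B ↦ C
    C ↦ CC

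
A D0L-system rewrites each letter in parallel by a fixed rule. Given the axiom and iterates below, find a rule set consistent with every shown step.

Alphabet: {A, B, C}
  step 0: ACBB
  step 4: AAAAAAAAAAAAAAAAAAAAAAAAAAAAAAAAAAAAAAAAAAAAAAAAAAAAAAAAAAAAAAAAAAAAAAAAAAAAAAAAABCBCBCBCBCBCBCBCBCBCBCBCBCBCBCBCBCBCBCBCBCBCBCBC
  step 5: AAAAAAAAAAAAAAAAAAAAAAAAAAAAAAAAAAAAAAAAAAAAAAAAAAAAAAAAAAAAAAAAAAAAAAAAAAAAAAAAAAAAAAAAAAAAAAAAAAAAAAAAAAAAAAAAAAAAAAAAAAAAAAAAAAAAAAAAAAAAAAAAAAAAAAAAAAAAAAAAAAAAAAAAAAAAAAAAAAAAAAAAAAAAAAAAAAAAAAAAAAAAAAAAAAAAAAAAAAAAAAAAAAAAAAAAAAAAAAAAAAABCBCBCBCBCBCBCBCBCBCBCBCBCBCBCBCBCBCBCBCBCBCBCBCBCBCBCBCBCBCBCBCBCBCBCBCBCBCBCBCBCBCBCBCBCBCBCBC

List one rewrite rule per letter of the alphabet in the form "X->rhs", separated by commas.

  step 4 ⇒ step 5: AAAAAAAAAAAAAAAAAAAAAAAAAAAAAAAAAAAAAAAAAAAAAAAAAAAAAAAAAAAAAAAAAAAAAAAAAAAAAAAAABCBCBCBCBCBCBCBCBCBCBCBCBCBCBCBCBCBCBCBCBCBCBCBC ⇒ AAA·AAA·AAA·AAA·AAA·AAA·AAA·AAA·AAA·AAA·AAA·AAA·AAA·AAA·AAA·AAA·AAA·AAA·AAA·AAA·AAA·AAA·AAA·AAA·AAA·AAA·AAA·AAA·AAA·AAA·AAA·AAA·AAA·AAA·AAA·AAA·AAA·AAA·AAA·AAA·AAA·AAA·AAA·AAA·AAA·AAA·AAA·AAA·AAA·AAA·AAA·AAA·AAA·AAA·AAA·AAA·AAA·AAA·AAA·AAA·AAA·AAA·AAA·AAA·AAA·AAA·AAA·AAA·AAA·AAA·AAA·AAA·AAA·AAA·AAA·AAA·AAA·AAA·AAA·AAA·AAA·BC·BC·BC·BC·BC·BC·BC·BC·BC·BC·BC·BC·BC·BC·BC·BC·BC·BC·BC·BC·BC·BC·BC·BC·BC·BC·BC·BC·BC·BC·BC·BC·BC·BC·BC·BC·BC·BC·BC·BC·BC·BC·BC·BC·BC·BC·BC·BC
    A ↦ AAA
    B ↦ BC
    C ↦ BC

A->AAA, B->BC, C->BC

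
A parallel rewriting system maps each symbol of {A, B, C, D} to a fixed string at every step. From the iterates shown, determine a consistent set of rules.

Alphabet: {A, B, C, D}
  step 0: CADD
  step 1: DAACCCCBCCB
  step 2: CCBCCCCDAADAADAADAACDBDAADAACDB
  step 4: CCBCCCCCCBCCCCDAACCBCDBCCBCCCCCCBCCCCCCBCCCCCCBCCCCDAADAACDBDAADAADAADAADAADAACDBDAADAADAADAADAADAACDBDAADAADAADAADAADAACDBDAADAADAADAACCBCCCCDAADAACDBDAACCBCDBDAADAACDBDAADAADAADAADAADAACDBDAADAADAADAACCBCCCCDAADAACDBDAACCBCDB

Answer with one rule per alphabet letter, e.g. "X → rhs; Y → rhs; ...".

A->CC, B->CDB, C->DAA, D->CCB

  step 1 ⇒ step 2: DAACCCCBCCB ⇒ CCB·CC·CC·DAA·DAA·DAA·DAA·CDB·DAA·DAA·CDB
    A ↦ CC
    B ↦ CDB
    C ↦ DAA
    D ↦ CCB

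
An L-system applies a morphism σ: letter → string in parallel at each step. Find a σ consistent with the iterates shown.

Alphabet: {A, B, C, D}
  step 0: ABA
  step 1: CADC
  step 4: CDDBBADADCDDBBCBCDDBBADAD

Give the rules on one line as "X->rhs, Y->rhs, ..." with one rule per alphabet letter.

  step 0 ⇒ step 1: ABA ⇒ C·AD·C
    A ↦ C
    B ↦ AD
    C ↦ CDD  (constrained at step 1)
    D ↦ B  (constrained at step 1)

A->C, B->AD, C->CDD, D->B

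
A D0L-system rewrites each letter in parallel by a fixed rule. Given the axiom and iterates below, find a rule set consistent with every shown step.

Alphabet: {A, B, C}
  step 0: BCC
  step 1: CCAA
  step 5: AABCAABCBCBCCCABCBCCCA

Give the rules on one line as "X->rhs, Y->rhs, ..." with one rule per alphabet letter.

A->BC, B->CC, C->A

  step 0 ⇒ step 1: BCC ⇒ CC·A·A
    B ↦ CC
    C ↦ A
    A ↦ BC  (constrained at step 1)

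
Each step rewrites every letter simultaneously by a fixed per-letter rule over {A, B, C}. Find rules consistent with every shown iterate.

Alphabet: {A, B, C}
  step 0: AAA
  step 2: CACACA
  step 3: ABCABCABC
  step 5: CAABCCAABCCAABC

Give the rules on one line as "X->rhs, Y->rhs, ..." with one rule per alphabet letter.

A->BC, B->C, C->A

  step 2 ⇒ step 3: CACACA ⇒ A·BC·A·BC·A·BC
    A ↦ BC
    C ↦ A
    B ↦ C  (constrained at step 3)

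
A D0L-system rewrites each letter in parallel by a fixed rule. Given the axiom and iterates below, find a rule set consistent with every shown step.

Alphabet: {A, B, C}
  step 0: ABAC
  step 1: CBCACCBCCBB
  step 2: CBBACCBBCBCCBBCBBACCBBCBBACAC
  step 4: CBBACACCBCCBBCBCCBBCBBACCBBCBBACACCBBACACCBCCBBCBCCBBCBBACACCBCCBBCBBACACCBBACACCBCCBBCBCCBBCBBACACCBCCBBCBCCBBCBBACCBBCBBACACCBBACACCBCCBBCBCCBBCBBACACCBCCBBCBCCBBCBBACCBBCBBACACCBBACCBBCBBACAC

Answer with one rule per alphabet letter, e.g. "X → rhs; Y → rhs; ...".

A->CBC, B->AC, C->CBB

  step 1 ⇒ step 2: CBCACCBCCBB ⇒ CBB·AC·CBB·CBC·CBB·CBB·AC·CBB·CBB·AC·AC
    A ↦ CBC
    B ↦ AC
    C ↦ CBB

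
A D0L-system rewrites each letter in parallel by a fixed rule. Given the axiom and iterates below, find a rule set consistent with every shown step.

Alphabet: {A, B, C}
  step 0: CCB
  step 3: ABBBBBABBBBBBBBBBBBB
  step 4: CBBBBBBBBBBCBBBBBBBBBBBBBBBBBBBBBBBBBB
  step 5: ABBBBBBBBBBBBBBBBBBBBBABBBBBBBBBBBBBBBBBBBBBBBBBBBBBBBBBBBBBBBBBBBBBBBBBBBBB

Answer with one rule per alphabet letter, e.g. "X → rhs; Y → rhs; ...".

  step 4 ⇒ step 5: CBBBBBBBBBBCBBBBBBBBBBBBBBBBBBBBBBBBBB ⇒ AB·BB·BB·BB·BB·BB·BB·BB·BB·BB·BB·AB·BB·BB·BB·BB·BB·BB·BB·BB·BB·BB·BB·BB·BB·BB·BB·BB·BB·BB·BB·BB·BB·BB·BB·BB·BB·BB
    B ↦ BB
    C ↦ AB
  step 3 ⇒ step 4: ABBBBBABBBBBBBBBBBBB ⇒ C·BB·BB·BB·BB·BB·C·BB·BB·BB·BB·BB·BB·BB·BB·BB·BB·BB·BB·BB
    A ↦ C

A->C, B->BB, C->AB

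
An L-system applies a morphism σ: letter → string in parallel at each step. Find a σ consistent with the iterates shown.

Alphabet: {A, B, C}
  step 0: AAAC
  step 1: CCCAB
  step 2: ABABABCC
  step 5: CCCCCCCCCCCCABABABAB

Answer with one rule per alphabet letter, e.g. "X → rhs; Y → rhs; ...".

A->C, B->C, C->AB

  step 1 ⇒ step 2: CCCAB ⇒ AB·AB·AB·C·C
    A ↦ C
    B ↦ C
    C ↦ AB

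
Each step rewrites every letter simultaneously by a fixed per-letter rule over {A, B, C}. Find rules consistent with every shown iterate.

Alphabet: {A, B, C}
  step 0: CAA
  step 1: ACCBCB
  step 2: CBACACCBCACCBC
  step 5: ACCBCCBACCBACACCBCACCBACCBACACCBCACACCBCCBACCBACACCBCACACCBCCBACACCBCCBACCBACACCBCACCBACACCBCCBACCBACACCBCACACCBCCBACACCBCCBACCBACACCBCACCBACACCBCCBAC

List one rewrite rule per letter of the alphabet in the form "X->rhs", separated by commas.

A->CB, B->CBC, C->AC

  step 1 ⇒ step 2: ACCBCB ⇒ CB·AC·AC·CBC·AC·CBC
    A ↦ CB
    B ↦ CBC
    C ↦ AC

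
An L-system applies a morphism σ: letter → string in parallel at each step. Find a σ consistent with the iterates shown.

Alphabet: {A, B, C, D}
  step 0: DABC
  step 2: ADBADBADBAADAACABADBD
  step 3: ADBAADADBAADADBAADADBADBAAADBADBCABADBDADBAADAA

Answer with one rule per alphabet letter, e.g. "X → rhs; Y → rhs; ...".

A->ADB, B->D, C->CAB, D->AA

  step 2 ⇒ step 3: ADBADBADBAADAACABADBD ⇒ ADB·AA·D·ADB·AA·D·ADB·AA·D·ADB·ADB·AA·ADB·ADB·CAB·ADB·D·ADB·AA·D·AA
    A ↦ ADB
    B ↦ D
    C ↦ CAB
    D ↦ AA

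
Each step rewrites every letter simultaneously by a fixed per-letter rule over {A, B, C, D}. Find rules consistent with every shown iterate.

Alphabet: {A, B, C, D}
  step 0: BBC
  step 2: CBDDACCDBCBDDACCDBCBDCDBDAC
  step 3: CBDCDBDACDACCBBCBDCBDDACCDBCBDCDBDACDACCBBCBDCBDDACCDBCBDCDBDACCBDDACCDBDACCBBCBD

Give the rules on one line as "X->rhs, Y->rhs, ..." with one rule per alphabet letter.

  step 2 ⇒ step 3: CBDDACCDBCBDDACCDBCBDCDBDAC ⇒ CBD·CDB·DAC·DAC·CBB·CBD·CBD·DAC·CDB·CBD·CDB·DAC·DAC·CBB·CBD·CBD·DAC·CDB·CBD·CDB·DAC·CBD·DAC·CDB·DAC·CBB·CBD
    A ↦ CBB
    B ↦ CDB
    C ↦ CBD
    D ↦ DAC

A->CBB, B->CDB, C->CBD, D->DAC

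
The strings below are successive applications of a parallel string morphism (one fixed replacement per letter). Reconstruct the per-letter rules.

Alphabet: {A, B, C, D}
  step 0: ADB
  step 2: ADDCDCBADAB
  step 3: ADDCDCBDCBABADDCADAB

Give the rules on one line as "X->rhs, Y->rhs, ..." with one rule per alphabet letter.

A->AD, B->AB, C->B, D->DC

  step 2 ⇒ step 3: ADDCDCBADAB ⇒ AD·DC·DC·B·DC·B·AB·AD·DC·AD·AB
    A ↦ AD
    B ↦ AB
    C ↦ B
    D ↦ DC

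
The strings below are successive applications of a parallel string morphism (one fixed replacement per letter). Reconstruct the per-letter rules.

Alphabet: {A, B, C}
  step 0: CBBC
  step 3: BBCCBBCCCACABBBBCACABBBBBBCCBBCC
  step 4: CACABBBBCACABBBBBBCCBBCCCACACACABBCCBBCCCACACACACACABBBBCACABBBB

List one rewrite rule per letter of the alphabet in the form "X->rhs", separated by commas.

A->CC, B->CA, C->BB

  step 3 ⇒ step 4: BBCCBBCCCACABBBBCACABBBBBBCCBBCC ⇒ CA·CA·BB·BB·CA·CA·BB·BB·BB·CC·BB·CC·CA·CA·CA·CA·BB·CC·BB·CC·CA·CA·CA·CA·CA·CA·BB·BB·CA·CA·BB·BB
    A ↦ CC
    B ↦ CA
    C ↦ BB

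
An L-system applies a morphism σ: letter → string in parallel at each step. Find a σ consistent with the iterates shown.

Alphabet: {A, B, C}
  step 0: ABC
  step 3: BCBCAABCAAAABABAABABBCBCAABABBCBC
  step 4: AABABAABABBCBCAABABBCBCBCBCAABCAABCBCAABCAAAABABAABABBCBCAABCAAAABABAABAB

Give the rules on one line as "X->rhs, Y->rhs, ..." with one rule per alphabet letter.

  step 3 ⇒ step 4: BCBCAABCAAAABABAABABBCBCAABABBCBC ⇒ AA·BAB·AA·BAB·BC·BC·AA·BAB·BC·BC·BC·BC·AA·BC·AA·BC·BC·AA·BC·AA·AA·BAB·AA·BAB·BC·BC·AA·BC·AA·AA·BAB·AA·BAB
    A ↦ BC
    B ↦ AA
    C ↦ BAB

A->BC, B->AA, C->BAB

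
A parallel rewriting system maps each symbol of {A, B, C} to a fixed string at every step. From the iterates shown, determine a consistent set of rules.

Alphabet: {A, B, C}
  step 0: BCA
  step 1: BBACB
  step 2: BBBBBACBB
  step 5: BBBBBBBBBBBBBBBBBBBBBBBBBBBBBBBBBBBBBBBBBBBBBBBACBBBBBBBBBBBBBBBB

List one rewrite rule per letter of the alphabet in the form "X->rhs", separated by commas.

A->B, B->BB, C->AC

  step 1 ⇒ step 2: BBACB ⇒ BB·BB·B·AC·BB
    A ↦ B
    B ↦ BB
    C ↦ AC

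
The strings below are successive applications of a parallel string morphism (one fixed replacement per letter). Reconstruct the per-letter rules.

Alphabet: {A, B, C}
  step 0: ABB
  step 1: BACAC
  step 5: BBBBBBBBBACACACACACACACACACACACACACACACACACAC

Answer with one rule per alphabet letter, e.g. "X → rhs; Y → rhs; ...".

  step 0 ⇒ step 1: ABB ⇒ B·AC·AC
    A ↦ B
    B ↦ AC
    C ↦ BB  (constrained at step 1)

A->B, B->AC, C->BB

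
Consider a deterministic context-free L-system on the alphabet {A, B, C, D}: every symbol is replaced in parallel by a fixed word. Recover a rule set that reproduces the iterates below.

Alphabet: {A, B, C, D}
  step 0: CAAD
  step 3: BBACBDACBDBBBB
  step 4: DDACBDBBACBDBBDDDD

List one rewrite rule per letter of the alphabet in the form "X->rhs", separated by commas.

A->AC, B->D, C->B, D->BB

  step 3 ⇒ step 4: BBACBDACBDBBBB ⇒ D·D·AC·B·D·BB·AC·B·D·BB·D·D·D·D
    A ↦ AC
    B ↦ D
    C ↦ B
    D ↦ BB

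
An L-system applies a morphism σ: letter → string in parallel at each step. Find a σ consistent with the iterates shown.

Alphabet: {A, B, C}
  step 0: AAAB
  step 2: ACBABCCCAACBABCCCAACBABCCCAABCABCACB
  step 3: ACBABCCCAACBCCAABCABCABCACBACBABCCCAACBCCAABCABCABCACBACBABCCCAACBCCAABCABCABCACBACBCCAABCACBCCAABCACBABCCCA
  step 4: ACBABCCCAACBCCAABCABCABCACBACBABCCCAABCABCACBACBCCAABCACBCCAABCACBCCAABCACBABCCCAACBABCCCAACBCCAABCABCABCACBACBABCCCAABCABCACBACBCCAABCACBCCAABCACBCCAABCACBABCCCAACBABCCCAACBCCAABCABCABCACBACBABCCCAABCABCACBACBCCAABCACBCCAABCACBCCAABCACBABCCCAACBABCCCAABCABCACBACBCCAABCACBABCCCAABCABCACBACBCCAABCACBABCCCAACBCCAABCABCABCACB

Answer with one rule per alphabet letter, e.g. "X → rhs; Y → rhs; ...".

A->ACB, B->CCA, C->ABC

  step 3 ⇒ step 4: ACBABCCCAACBCCAABCABCABCACBACBABCCCAACBCCAABCABCABCACBACBABCCCAACBCCAABCABCABCACBACBCCAABCACBCCAABCACBABCCCA ⇒ ACB·ABC·CCA·ACB·CCA·ABC·ABC·ABC·ACB·ACB·ABC·CCA·ABC·ABC·ACB·ACB·CCA·ABC·ACB·CCA·ABC·ACB·CCA·ABC·ACB·ABC·CCA·ACB·ABC·CCA·ACB·CCA·ABC·ABC·ABC·ACB·ACB·ABC·CCA·ABC·ABC·ACB·ACB·CCA·ABC·ACB·CCA·ABC·ACB·CCA·ABC·ACB·ABC·CCA·ACB·ABC·CCA·ACB·CCA·ABC·ABC·ABC·ACB·ACB·ABC·CCA·ABC·ABC·ACB·ACB·CCA·ABC·ACB·CCA·ABC·ACB·CCA·ABC·ACB·ABC·CCA·ACB·ABC·CCA·ABC·ABC·ACB·ACB·CCA·ABC·ACB·ABC·CCA·ABC·ABC·ACB·ACB·CCA·ABC·ACB·ABC·CCA·ACB·CCA·ABC·ABC·ABC·ACB
    A ↦ ACB
    B ↦ CCA
    C ↦ ABC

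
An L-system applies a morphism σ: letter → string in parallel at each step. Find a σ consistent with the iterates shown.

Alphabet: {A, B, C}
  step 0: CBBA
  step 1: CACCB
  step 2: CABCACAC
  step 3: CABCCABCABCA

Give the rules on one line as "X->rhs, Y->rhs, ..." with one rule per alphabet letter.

  step 2 ⇒ step 3: CABCACAC ⇒ CA·B·C·CA·B·CA·B·CA
    A ↦ B
    B ↦ C
    C ↦ CA

A->B, B->C, C->CA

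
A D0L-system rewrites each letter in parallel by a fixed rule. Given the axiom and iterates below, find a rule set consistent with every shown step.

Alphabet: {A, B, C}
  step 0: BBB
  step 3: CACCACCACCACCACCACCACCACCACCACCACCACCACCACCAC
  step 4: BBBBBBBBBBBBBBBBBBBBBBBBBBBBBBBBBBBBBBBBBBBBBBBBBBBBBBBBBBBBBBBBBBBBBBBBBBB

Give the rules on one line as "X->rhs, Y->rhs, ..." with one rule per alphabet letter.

  step 3 ⇒ step 4: CACCACCACCACCACCACCACCACCACCACCACCACCACCACCAC ⇒ B·BBB·B·B·BBB·B·B·BBB·B·B·BBB·B·B·BBB·B·B·BBB·B·B·BBB·B·B·BBB·B·B·BBB·B·B·BBB·B·B·BBB·B·B·BBB·B·B·BBB·B·B·BBB·B·B·BBB·B
    A ↦ BBB
    C ↦ B
    B ↦ CAC  (constrained at step 0)

A->BBB, B->CAC, C->B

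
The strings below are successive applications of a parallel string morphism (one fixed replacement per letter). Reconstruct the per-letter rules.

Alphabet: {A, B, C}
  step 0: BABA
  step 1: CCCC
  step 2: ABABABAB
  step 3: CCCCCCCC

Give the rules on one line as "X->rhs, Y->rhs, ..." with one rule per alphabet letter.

A->C, B->C, C->AB

  step 2 ⇒ step 3: ABABABAB ⇒ C·C·C·C·C·C·C·C
    A ↦ C
    B ↦ C
  step 1 ⇒ step 2: CCCC ⇒ AB·AB·AB·AB
    C ↦ AB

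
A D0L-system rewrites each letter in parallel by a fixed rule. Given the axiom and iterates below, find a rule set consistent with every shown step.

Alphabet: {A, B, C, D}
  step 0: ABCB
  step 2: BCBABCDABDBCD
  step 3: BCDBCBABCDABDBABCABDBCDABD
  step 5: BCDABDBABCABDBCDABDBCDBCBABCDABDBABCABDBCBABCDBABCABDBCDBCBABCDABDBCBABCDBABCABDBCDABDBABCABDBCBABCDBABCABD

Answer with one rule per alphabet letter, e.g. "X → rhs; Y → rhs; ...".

A->BA, B->BC, C->D, D->ABD

  step 2 ⇒ step 3: BCBABCDABDBCD ⇒ BC·D·BC·BA·BC·D·ABD·BA·BC·ABD·BC·D·ABD
    A ↦ BA
    B ↦ BC
    C ↦ D
    D ↦ ABD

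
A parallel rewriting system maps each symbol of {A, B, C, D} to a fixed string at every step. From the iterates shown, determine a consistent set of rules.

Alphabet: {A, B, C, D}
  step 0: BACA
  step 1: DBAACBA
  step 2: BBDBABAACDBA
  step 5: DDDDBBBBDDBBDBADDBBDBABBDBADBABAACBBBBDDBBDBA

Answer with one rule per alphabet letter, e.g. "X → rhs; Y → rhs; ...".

A->BA, B->D, C->AC, D->BB

  step 1 ⇒ step 2: DBAACBA ⇒ BB·D·BA·BA·AC·D·BA
    A ↦ BA
    B ↦ D
    C ↦ AC
    D ↦ BB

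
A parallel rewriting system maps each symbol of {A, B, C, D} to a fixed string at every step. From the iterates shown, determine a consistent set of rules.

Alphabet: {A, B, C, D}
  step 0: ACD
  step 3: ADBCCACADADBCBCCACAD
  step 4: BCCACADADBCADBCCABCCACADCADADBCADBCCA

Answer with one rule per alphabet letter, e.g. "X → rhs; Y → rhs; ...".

  step 3 ⇒ step 4: ADBCCACADADBCBCCACAD ⇒ BC·CA·C·AD·AD·BC·AD·BC·CA·BC·CA·C·AD·C·AD·AD·BC·AD·BC·CA
    A ↦ BC
    B ↦ C
    C ↦ AD
    D ↦ CA

A->BC, B->C, C->AD, D->CA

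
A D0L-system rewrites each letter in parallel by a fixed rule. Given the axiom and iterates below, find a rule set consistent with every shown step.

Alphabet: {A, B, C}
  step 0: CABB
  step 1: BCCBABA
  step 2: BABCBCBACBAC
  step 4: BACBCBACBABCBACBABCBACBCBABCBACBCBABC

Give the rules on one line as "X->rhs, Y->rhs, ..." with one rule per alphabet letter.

A->C, B->BA, C->BC

  step 1 ⇒ step 2: BCCBABA ⇒ BA·BC·BC·BA·C·BA·C
    A ↦ C
    B ↦ BA
    C ↦ BC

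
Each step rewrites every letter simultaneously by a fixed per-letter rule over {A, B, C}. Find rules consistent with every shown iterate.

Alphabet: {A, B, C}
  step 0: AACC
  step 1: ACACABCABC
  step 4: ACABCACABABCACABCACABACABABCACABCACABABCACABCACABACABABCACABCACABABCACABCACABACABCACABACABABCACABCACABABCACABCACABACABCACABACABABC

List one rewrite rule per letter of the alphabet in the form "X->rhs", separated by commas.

  step 0 ⇒ step 1: AACC ⇒ AC·AC·ABC·ABC
    A ↦ AC
    C ↦ ABC
    B ↦ AB  (constrained at step 1)

A->AC, B->AB, C->ABC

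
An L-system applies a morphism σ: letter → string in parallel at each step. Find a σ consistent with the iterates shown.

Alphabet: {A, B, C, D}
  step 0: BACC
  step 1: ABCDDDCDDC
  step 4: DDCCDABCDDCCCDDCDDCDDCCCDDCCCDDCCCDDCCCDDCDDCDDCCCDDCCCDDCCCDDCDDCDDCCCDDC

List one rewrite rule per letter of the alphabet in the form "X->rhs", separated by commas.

  step 0 ⇒ step 1: BACC ⇒ ABC·D·DDC·DDC
    A ↦ D
    B ↦ ABC
    C ↦ DDC
    D ↦ C  (constrained at step 1)

A->D, B->ABC, C->DDC, D->C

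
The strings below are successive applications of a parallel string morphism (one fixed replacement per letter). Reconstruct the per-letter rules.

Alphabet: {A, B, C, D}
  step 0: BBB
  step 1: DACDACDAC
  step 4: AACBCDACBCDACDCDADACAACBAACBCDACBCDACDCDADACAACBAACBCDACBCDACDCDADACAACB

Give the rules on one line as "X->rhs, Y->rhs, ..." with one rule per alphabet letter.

  step 0 ⇒ step 1: BBB ⇒ DAC·DAC·DAC
    B ↦ DAC
    A ↦ CD  (constrained at step 1)
    C ↦ A  (constrained at step 1)
    D ↦ ACB  (constrained at step 1)

A->CD, B->DAC, C->A, D->ACB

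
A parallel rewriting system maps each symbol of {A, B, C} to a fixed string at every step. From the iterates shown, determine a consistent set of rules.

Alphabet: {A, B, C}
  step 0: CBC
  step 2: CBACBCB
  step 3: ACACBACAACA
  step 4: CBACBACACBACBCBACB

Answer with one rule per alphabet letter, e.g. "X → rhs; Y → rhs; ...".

A->CB, B->CA, C->A

  step 3 ⇒ step 4: ACACBACAACA ⇒ CB·A·CB·A·CA·CB·A·CB·CB·A·CB
    A ↦ CB
    B ↦ CA
    C ↦ A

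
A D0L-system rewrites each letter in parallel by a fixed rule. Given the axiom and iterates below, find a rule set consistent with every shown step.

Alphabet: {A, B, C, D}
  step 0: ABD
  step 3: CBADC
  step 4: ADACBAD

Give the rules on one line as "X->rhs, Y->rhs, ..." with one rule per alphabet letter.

  step 3 ⇒ step 4: CBADC ⇒ AD·A·C·B·AD
    A ↦ C
    B ↦ A
    C ↦ AD
    D ↦ B

A->C, B->A, C->AD, D->B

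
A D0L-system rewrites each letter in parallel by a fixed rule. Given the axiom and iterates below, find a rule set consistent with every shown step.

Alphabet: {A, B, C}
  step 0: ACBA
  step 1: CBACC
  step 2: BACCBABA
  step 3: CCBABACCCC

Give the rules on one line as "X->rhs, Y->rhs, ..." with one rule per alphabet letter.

A->C, B->C, C->BA

  step 2 ⇒ step 3: BACCBABA ⇒ C·C·BA·BA·C·C·C·C
    A ↦ C
    B ↦ C
    C ↦ BA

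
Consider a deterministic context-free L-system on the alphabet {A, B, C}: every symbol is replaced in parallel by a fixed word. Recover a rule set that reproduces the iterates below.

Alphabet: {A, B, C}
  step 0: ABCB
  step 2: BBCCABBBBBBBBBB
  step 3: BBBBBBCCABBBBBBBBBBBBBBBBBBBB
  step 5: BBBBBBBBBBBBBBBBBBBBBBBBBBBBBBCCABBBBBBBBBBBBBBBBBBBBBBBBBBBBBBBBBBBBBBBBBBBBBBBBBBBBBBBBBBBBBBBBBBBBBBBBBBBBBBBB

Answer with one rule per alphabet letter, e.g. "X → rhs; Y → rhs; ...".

A->CCA, B->BB, C->B

  step 2 ⇒ step 3: BBCCABBBBBBBBBB ⇒ BB·BB·B·B·CCA·BB·BB·BB·BB·BB·BB·BB·BB·BB·BB
    A ↦ CCA
    B ↦ BB
    C ↦ B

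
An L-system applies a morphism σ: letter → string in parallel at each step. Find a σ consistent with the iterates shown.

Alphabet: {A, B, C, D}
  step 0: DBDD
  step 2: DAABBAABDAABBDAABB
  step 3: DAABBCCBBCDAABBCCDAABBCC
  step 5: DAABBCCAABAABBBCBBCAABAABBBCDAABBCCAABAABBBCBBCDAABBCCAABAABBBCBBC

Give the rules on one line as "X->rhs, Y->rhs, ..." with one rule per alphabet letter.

  step 2 ⇒ step 3: DAABBAABDAABBDAABB ⇒ DAA·B·B·C·C·B·B·C·DAA·B·B·C·C·DAA·B·B·C·C
    A ↦ B
    B ↦ C
    D ↦ DAA
    C ↦ AAB  (constrained at step 3)

A->B, B->C, C->AAB, D->DAA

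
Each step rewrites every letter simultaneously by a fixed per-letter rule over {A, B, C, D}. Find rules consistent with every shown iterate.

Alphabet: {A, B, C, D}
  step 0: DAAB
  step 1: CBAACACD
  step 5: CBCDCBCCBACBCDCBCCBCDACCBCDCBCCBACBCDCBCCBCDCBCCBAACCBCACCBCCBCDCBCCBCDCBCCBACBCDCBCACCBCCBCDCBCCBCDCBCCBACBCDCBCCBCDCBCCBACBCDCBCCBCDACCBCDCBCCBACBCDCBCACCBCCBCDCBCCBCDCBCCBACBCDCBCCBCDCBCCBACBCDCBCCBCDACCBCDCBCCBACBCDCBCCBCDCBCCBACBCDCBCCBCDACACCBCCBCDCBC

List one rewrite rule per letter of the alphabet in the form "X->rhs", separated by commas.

A->AC, B->D, C->CBC, D->CBA

  step 0 ⇒ step 1: DAAB ⇒ CBA·AC·AC·D
    A ↦ AC
    B ↦ D
    D ↦ CBA
    C ↦ CBC  (constrained at step 1)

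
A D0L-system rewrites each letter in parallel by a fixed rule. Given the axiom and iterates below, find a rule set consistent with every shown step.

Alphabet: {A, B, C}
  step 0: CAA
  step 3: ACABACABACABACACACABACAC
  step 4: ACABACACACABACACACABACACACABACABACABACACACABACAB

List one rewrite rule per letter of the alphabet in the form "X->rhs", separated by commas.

A->AC, B->AC, C->AB

  step 3 ⇒ step 4: ACABACABACABACACACABACAC ⇒ AC·AB·AC·AC·AC·AB·AC·AC·AC·AB·AC·AC·AC·AB·AC·AB·AC·AB·AC·AC·AC·AB·AC·AB
    A ↦ AC
    B ↦ AC
    C ↦ AB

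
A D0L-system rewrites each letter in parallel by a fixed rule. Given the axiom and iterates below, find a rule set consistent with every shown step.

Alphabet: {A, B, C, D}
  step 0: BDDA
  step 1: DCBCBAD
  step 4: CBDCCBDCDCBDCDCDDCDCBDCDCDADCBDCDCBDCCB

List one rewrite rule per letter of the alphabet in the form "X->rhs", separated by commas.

  step 0 ⇒ step 1: BDDA ⇒ D·CB·CB·AD
    A ↦ AD
    B ↦ D
    D ↦ CB
    C ↦ DC  (constrained at step 1)

A->AD, B->D, C->DC, D->CB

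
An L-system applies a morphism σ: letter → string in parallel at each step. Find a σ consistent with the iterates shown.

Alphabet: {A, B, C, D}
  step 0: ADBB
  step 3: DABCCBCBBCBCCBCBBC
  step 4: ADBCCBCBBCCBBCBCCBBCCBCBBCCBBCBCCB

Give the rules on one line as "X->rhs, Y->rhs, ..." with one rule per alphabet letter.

  step 3 ⇒ step 4: DABCCBCBBCBCCBCBBC ⇒ A·D·BC·CB·CB·BC·CB·BC·BC·CB·BC·CB·CB·BC·CB·BC·BC·CB
    A ↦ D
    B ↦ BC
    C ↦ CB
    D ↦ A

A->D, B->BC, C->CB, D->A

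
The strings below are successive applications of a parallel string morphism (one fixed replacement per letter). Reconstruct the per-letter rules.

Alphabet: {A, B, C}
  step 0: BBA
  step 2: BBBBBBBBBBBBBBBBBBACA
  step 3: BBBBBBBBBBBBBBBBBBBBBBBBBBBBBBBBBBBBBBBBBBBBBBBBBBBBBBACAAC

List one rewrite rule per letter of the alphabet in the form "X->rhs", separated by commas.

A->AC, B->BBB, C->A

  step 2 ⇒ step 3: BBBBBBBBBBBBBBBBBBACA ⇒ BBB·BBB·BBB·BBB·BBB·BBB·BBB·BBB·BBB·BBB·BBB·BBB·BBB·BBB·BBB·BBB·BBB·BBB·AC·A·AC
    A ↦ AC
    B ↦ BBB
    C ↦ A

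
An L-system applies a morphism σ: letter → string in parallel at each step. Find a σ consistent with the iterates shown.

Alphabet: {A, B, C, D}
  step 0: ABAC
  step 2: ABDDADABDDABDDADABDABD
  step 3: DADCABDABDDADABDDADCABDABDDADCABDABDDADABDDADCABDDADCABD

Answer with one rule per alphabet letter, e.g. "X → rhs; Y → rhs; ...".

  step 2 ⇒ step 3: ABDDADABDDABDDADABDABD ⇒ DAD·C·ABD·ABD·DAD·ABD·DAD·C·ABD·ABD·DAD·C·ABD·ABD·DAD·ABD·DAD·C·ABD·DAD·C·ABD
    A ↦ DAD
    B ↦ C
    D ↦ ABD
    C ↦ D  (constrained at step 0)

A->DAD, B->C, C->D, D->ABD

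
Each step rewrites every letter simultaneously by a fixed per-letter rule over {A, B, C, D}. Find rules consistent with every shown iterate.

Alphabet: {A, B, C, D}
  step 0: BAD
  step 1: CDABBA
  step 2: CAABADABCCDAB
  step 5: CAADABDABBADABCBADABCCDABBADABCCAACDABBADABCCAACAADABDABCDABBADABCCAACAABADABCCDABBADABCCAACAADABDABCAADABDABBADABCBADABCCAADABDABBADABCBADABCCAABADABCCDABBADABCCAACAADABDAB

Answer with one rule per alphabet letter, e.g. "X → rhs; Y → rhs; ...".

  step 1 ⇒ step 2: CDABBA ⇒ CAA·BA·DAB·C·C·DAB
    A ↦ DAB
    B ↦ C
    C ↦ CAA
    D ↦ BA

A->DAB, B->C, C->CAA, D->BA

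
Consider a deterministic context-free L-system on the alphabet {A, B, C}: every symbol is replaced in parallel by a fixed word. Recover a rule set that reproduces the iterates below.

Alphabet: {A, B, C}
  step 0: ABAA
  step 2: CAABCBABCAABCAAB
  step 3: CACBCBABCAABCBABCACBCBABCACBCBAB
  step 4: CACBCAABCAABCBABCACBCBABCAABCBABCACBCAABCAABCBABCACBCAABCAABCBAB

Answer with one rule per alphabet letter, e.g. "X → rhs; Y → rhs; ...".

A->CB, B->AB, C->CA

  step 3 ⇒ step 4: CACBCBABCAABCBABCACBCBABCACBCBAB ⇒ CA·CB·CA·AB·CA·AB·CB·AB·CA·CB·CB·AB·CA·AB·CB·AB·CA·CB·CA·AB·CA·AB·CB·AB·CA·CB·CA·AB·CA·AB·CB·AB
    A ↦ CB
    B ↦ AB
    C ↦ CA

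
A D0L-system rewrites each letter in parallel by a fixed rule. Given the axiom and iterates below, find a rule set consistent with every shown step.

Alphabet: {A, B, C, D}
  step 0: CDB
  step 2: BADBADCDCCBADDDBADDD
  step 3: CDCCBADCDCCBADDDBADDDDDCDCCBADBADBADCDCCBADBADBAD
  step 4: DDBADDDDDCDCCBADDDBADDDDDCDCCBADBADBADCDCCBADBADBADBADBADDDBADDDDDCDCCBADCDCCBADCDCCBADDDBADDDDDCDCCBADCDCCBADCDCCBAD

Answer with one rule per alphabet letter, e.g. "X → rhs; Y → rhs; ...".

  step 3 ⇒ step 4: CDCCBADCDCCBADDDBADDDDDCDCCBADBADBADCDCCBADBADBAD ⇒ DD·BAD·DD·DD·CDC·C·BAD·DD·BAD·DD·DD·CDC·C·BAD·BAD·BAD·CDC·C·BAD·BAD·BAD·BAD·BAD·DD·BAD·DD·DD·CDC·C·BAD·CDC·C·BAD·CDC·C·BAD·DD·BAD·DD·DD·CDC·C·BAD·CDC·C·BAD·CDC·C·BAD
    A ↦ C
    B ↦ CDC
    C ↦ DD
    D ↦ BAD

A->C, B->CDC, C->DD, D->BAD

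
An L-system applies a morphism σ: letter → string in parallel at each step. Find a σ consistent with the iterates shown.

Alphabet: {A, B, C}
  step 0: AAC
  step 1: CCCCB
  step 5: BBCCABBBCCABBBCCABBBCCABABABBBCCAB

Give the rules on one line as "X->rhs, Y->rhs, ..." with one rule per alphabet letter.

  step 0 ⇒ step 1: AAC ⇒ CC·CC·B
    A ↦ CC
    C ↦ B
    B ↦ AB  (constrained at step 1)

A->CC, B->AB, C->B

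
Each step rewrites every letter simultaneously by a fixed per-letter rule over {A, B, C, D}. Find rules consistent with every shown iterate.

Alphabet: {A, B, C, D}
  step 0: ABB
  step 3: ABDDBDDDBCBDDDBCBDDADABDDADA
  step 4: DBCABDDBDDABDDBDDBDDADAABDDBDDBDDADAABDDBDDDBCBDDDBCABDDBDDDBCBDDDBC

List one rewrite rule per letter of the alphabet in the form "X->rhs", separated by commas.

  step 3 ⇒ step 4: ABDDBDDDBCBDDDBCBDDADABDDADA ⇒ DBC·A·BDD·BDD·A·BDD·BDD·BDD·A·DA·A·BDD·BDD·BDD·A·DA·A·BDD·BDD·DBC·BDD·DBC·A·BDD·BDD·DBC·BDD·DBC
    A ↦ DBC
    B ↦ A
    C ↦ DA
    D ↦ BDD

A->DBC, B->A, C->DA, D->BDD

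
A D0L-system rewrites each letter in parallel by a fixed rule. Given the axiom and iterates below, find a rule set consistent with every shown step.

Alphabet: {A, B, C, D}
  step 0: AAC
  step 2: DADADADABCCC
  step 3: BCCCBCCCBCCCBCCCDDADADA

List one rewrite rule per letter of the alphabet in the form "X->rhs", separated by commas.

  step 2 ⇒ step 3: DADADADABCCC ⇒ BC·CC·BC·CC·BC·CC·BC·CC·D·DA·DA·DA
    A ↦ CC
    B ↦ D
    C ↦ DA
    D ↦ BC

A->CC, B->D, C->DA, D->BC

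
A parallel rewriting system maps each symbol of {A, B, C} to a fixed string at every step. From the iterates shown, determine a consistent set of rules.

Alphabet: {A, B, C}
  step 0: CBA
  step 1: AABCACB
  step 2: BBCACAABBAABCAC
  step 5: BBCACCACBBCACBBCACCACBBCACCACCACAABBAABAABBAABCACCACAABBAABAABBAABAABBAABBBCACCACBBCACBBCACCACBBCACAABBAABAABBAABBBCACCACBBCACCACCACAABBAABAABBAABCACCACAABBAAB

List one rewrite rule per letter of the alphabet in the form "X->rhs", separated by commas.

  step 1 ⇒ step 2: AABCACB ⇒ B·B·CAC·AAB·B·AAB·CAC
    A ↦ B
    B ↦ CAC
    C ↦ AAB

A->B, B->CAC, C->AAB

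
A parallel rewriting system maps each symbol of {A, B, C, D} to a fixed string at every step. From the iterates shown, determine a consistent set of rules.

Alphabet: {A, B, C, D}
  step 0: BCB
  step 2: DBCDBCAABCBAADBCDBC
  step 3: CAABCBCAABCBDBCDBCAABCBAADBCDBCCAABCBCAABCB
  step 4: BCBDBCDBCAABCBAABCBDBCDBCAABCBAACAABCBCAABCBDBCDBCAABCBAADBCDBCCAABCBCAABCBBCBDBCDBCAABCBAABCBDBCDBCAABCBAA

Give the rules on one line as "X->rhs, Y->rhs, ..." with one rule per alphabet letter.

  step 3 ⇒ step 4: CAABCBCAABCBDBCDBCAABCBAADBCDBCCAABCBCAABCB ⇒ BCB·DBC·DBC·AA·BCB·AA·BCB·DBC·DBC·AA·BCB·AA·C·AA·BCB·C·AA·BCB·DBC·DBC·AA·BCB·AA·DBC·DBC·C·AA·BCB·C·AA·BCB·BCB·DBC·DBC·AA·BCB·AA·BCB·DBC·DBC·AA·BCB·AA
    A ↦ DBC
    B ↦ AA
    C ↦ BCB
    D ↦ C

A->DBC, B->AA, C->BCB, D->C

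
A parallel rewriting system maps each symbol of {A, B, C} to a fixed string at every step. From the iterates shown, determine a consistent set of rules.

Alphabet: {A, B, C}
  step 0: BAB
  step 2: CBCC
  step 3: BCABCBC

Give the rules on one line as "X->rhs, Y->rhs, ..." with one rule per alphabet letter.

  step 2 ⇒ step 3: CBCC ⇒ BC·A·BC·BC
    B ↦ A
    C ↦ BC
    A ↦ C  (constrained at step 0)

A->C, B->A, C->BC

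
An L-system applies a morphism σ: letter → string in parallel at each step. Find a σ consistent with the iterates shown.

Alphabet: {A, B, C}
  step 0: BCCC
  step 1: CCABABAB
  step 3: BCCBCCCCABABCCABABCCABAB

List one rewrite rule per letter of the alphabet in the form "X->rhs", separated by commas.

  step 0 ⇒ step 1: BCCC ⇒ CC·AB·AB·AB
    B ↦ CC
    C ↦ AB
    A ↦ B  (constrained at step 1)

A->B, B->CC, C->AB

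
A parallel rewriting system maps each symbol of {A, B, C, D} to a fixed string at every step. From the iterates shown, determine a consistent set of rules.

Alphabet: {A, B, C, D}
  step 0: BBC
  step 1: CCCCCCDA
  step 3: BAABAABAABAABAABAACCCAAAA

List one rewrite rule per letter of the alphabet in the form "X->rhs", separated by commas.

  step 0 ⇒ step 1: BBC ⇒ CCC·CCC·DA
    B ↦ CCC
    C ↦ DA
    A ↦ AA  (constrained at step 1)
    D ↦ B  (constrained at step 1)

A->AA, B->CCC, C->DA, D->B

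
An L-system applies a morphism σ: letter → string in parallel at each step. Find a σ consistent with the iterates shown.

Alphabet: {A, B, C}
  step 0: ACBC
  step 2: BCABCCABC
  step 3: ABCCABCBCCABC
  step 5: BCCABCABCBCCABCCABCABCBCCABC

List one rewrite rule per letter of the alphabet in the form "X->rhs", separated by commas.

A->C, B->A, C->BC

  step 2 ⇒ step 3: BCABCCABC ⇒ A·BC·C·A·BC·BC·C·A·BC
    A ↦ C
    B ↦ A
    C ↦ BC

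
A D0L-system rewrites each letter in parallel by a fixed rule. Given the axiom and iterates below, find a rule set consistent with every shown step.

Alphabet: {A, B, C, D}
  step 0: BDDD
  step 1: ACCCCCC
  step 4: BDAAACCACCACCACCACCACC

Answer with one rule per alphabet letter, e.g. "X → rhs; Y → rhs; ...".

  step 0 ⇒ step 1: BDDD ⇒ A·CC·CC·CC
    B ↦ A
    D ↦ CC
    A ↦ BD  (constrained at step 1)
    C ↦ A  (constrained at step 1)

A->BD, B->A, C->A, D->CC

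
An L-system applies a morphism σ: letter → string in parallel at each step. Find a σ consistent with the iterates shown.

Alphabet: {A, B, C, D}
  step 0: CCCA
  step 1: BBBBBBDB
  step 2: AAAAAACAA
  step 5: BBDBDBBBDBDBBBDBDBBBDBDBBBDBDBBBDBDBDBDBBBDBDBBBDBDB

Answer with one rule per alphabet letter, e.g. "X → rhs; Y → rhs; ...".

  step 1 ⇒ step 2: BBBBBBDB ⇒ A·A·A·A·A·A·CA·A
    B ↦ A
    D ↦ CA
  step 0 ⇒ step 1: CCCA ⇒ BB·BB·BB·DB
    A ↦ DB
  step 0 ⇒ step 1: CCCA ⇒ BB·BB·BB·DB
    C ↦ BB

A->DB, B->A, C->BB, D->CA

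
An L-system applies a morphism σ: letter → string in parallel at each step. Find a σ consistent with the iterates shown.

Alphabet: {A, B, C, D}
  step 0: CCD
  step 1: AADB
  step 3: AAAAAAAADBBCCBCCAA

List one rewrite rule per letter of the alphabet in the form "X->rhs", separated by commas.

  step 0 ⇒ step 1: CCD ⇒ A·A·DB
    C ↦ A
    D ↦ DB
    A ↦ AA  (constrained at step 1)
    B ↦ BCC  (constrained at step 1)

A->AA, B->BCC, C->A, D->DB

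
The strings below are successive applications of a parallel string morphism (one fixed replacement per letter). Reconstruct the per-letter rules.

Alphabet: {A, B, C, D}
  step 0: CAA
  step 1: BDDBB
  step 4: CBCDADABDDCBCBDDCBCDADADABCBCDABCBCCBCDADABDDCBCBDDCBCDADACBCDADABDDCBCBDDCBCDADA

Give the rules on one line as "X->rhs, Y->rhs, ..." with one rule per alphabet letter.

  step 0 ⇒ step 1: CAA ⇒ BDD·B·B
    A ↦ B
    C ↦ BDD
    B ↦ CBC  (constrained at step 1)
    D ↦ DA  (constrained at step 1)

A->B, B->CBC, C->BDD, D->DA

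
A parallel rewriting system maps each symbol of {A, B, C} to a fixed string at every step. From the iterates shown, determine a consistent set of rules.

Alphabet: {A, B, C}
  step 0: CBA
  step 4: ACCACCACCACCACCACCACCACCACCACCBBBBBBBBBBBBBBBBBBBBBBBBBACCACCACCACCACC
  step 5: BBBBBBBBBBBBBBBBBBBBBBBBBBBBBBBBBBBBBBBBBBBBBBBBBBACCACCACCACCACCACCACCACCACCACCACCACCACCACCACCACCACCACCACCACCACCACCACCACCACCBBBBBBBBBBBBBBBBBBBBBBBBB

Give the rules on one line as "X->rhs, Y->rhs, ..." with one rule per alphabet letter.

  step 4 ⇒ step 5: ACCACCACCACCACCACCACCACCACCACCBBBBBBBBBBBBBBBBBBBBBBBBBACCACCACCACCACC ⇒ B·BB·BB·B·BB·BB·B·BB·BB·B·BB·BB·B·BB·BB·B·BB·BB·B·BB·BB·B·BB·BB·B·BB·BB·B·BB·BB·ACC·ACC·ACC·ACC·ACC·ACC·ACC·ACC·ACC·ACC·ACC·ACC·ACC·ACC·ACC·ACC·ACC·ACC·ACC·ACC·ACC·ACC·ACC·ACC·ACC·B·BB·BB·B·BB·BB·B·BB·BB·B·BB·BB·B·BB·BB
    A ↦ B
    B ↦ ACC
    C ↦ BB

A->B, B->ACC, C->BB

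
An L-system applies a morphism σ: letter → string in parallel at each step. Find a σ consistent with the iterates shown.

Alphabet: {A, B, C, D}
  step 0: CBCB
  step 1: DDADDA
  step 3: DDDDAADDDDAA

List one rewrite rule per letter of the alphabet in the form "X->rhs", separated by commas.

  step 0 ⇒ step 1: CBCB ⇒ DD·A·DD·A
    B ↦ A
    C ↦ DD
    A ↦ BB  (constrained at step 1)
    D ↦ C  (constrained at step 1)

A->BB, B->A, C->DD, D->C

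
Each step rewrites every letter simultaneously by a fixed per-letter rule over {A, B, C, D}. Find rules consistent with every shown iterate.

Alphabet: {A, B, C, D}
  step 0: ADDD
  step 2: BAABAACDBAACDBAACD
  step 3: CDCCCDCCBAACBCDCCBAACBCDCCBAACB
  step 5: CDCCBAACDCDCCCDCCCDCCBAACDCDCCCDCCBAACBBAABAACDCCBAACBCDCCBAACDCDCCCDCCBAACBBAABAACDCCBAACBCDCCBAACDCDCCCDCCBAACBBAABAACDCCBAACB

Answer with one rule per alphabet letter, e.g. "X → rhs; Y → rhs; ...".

  step 2 ⇒ step 3: BAABAACDBAACDBAACD ⇒ CD·C·C·CD·C·C·BAA·CB·CD·C·C·BAA·CB·CD·C·C·BAA·CB
    A ↦ C
    B ↦ CD
    C ↦ BAA
    D ↦ CB

A->C, B->CD, C->BAA, D->CB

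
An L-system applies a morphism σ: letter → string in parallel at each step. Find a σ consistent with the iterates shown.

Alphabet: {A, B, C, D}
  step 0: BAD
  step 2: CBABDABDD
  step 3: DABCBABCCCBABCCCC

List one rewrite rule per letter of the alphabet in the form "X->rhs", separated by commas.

  step 2 ⇒ step 3: CBABDABDD ⇒ D·AB·CB·AB·CC·CB·AB·CC·CC
    A ↦ CB
    B ↦ AB
    C ↦ D
    D ↦ CC

A->CB, B->AB, C->D, D->CC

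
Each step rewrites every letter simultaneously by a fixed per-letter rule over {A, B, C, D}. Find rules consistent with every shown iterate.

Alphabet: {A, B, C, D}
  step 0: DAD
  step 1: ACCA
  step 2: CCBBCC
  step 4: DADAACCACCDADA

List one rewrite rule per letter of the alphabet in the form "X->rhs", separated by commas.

  step 1 ⇒ step 2: ACCA ⇒ CC·B·B·CC
    A ↦ CC
    C ↦ B
    B ↦ DA  (constrained at step 2)
  step 0 ⇒ step 1: DAD ⇒ A·CC·A
    D ↦ A

A->CC, B->DA, C->B, D->A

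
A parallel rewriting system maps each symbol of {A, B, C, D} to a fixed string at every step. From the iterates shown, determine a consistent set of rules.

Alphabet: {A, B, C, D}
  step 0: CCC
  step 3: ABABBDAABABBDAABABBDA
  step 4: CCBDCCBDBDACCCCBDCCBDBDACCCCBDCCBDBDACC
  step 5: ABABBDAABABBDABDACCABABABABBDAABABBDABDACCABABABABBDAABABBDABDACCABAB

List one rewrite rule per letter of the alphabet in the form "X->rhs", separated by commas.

A->CC, B->BD, C->AB, D->A

  step 4 ⇒ step 5: CCBDCCBDBDACCCCBDCCBDBDACCCCBDCCBDBDACC ⇒ AB·AB·BD·A·AB·AB·BD·A·BD·A·CC·AB·AB·AB·AB·BD·A·AB·AB·BD·A·BD·A·CC·AB·AB·AB·AB·BD·A·AB·AB·BD·A·BD·A·CC·AB·AB
    A ↦ CC
    B ↦ BD
    C ↦ AB
    D ↦ A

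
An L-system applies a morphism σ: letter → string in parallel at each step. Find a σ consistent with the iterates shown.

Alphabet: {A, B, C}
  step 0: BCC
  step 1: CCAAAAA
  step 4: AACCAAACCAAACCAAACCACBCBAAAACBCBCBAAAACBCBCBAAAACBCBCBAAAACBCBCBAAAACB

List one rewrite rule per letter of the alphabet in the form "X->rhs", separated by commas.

A->CB, B->CCA, C->AA

  step 0 ⇒ step 1: BCC ⇒ CCA·AA·AA
    B ↦ CCA
    C ↦ AA
    A ↦ CB  (constrained at step 1)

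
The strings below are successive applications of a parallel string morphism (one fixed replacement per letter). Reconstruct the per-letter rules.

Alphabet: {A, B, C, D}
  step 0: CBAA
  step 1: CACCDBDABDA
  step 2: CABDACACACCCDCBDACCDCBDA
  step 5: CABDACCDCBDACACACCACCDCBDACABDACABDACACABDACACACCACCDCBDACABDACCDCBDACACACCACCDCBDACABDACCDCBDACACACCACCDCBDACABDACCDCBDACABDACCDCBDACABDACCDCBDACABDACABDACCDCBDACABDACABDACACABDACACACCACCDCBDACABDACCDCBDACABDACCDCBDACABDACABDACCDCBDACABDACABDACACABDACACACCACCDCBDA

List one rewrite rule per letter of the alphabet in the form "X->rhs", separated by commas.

  step 1 ⇒ step 2: CACCDBDABDA ⇒ CA·BDA·CA·CA·C·CCD·C·BDA·CCD·C·BDA
    A ↦ BDA
    B ↦ CCD
    C ↦ CA
    D ↦ C

A->BDA, B->CCD, C->CA, D->C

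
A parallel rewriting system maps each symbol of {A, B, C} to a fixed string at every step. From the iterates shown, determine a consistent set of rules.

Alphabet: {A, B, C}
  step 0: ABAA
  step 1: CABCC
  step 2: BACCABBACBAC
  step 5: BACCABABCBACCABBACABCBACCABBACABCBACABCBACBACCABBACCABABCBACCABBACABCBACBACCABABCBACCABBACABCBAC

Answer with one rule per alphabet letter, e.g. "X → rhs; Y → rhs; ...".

A->C, B->AB, C->BAC

  step 1 ⇒ step 2: CABCC ⇒ BAC·C·AB·BAC·BAC
    A ↦ C
    B ↦ AB
    C ↦ BAC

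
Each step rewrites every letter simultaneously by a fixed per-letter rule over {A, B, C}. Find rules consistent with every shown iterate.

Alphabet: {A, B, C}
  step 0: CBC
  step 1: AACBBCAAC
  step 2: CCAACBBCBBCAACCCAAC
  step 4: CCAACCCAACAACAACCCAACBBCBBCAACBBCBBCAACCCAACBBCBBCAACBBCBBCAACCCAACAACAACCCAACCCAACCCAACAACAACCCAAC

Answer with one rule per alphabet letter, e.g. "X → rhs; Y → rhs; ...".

  step 1 ⇒ step 2: AACBBCAAC ⇒ C·C·AAC·BBC·BBC·AAC·C·C·AAC
    A ↦ C
    B ↦ BBC
    C ↦ AAC

A->C, B->BBC, C->AAC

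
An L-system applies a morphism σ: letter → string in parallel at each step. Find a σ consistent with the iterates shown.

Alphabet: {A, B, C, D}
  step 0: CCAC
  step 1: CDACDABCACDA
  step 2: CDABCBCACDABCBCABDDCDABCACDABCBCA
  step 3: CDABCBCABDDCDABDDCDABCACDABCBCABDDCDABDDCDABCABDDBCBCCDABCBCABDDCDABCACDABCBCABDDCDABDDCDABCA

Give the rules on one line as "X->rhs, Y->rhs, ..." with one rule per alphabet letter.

  step 2 ⇒ step 3: CDABCBCACDABCBCABDDCDABCACDABCBCA ⇒ CDA·BC·BCA·BDD·CDA·BDD·CDA·BCA·CDA·BC·BCA·BDD·CDA·BDD·CDA·BCA·BDD·BC·BC·CDA·BC·BCA·BDD·CDA·BCA·CDA·BC·BCA·BDD·CDA·BDD·CDA·BCA
    A ↦ BCA
    B ↦ BDD
    C ↦ CDA
    D ↦ BC

A->BCA, B->BDD, C->CDA, D->BC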